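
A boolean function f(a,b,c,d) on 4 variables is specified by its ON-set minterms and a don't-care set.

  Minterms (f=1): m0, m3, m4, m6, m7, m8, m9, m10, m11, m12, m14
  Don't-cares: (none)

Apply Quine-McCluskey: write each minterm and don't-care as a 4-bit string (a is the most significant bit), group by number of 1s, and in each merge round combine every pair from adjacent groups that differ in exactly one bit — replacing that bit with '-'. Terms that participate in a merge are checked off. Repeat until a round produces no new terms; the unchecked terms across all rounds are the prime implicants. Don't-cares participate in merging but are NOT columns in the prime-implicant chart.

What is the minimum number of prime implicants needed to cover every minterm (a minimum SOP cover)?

size-2^0 implicants → 0000(✓)  0011(✓)  0100(✓)  0110(✓)  0111(✓)  1000(✓)  1001(✓)  1010(✓)  1011(✓)  1100(✓)  1110(✓)
size-2^1 implicants → -000(✓)  -011  -100(✓)  -110(✓)  0-00(✓)  0-11  01-0(✓)  011-  1-00(✓)  1-10(✓)  10-0(✓)  10-1(✓)  100-(✓)  101-(✓)  11-0(✓)
size-2^2 implicants → --00  -1-0  1--0  10--
Unchecked terms (primes): --00, -011, -1-0, 0-11, 011-, 1--0, 10--
Minterm coverage:
  m0 ⊆ --00 [E]
  m3 ⊆ -011,0-11
  m4 ⊆ --00,-1-0
  m6 ⊆ -1-0,011-
  m7 ⊆ 0-11,011-
  m8 ⊆ --00,1--0,10--
  m9 ⊆ 10-- [E]
  m10 ⊆ 1--0,10--
  m11 ⊆ -011,10--
  m12 ⊆ --00,-1-0,1--0
  m14 ⊆ -1-0,1--0
E = {--00, 10--}
Petrick residual → -1-0, 0-11
Cover = c'd' + bd' + a'cd + ab'  |cover|=4

4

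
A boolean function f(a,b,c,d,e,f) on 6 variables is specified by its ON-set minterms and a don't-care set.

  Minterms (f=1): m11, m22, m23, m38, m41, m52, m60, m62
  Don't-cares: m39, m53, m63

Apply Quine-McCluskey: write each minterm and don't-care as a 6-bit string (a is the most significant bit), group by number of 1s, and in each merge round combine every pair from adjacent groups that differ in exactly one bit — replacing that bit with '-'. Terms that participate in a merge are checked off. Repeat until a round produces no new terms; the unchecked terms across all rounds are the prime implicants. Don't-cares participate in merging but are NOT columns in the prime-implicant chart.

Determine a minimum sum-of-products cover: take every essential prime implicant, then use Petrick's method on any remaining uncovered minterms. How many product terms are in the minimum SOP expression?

6

[col 0] 001011, 010110*, 010111*, 100110*, 100111*, 101001, 110100*, 110101*, 111100*, 111110*, 111111*
[col 1] 01011-, 10011-, 11-100, 11010-, 1111-0, 11111-
Prime implicants: 001011, 01011-, 10011-, 101001, 11-100, 11010-, 1111-0, 11111-
PI chart (minterm → PIs covering it):
  11 | 001011  (sole → essential)
  22 | 01011-  (sole → essential)
  23 | 01011-  (sole → essential)
  38 | 10011-  (sole → essential)
  41 | 101001  (sole → essential)
  52 | 11-100,11010-
  60 | 11-100,1111-0
  62 | 1111-0,11111-
Essential prime implicants: 001011, 01011-, 10011-, 101001
Petrick residual → 11-100, 1111-0
Minimum SOP uses 6 PIs: a'b'cd'ef + a'bc'de + ab'c'de + ab'cd'e'f + abde'f' + abcdf'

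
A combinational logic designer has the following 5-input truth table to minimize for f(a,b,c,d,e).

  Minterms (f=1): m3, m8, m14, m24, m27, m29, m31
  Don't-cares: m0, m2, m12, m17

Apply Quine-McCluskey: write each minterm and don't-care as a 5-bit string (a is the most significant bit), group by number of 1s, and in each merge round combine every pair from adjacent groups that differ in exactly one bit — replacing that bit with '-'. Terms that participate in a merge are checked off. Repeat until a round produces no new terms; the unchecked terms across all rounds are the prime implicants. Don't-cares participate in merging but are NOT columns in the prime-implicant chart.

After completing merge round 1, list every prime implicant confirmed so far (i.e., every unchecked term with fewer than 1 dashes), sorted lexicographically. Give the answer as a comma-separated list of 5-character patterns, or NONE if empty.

[col 0] 00000*, 00010*, 00011*, 01000*, 01100*, 01110*, 10001, 11000*, 11011*, 11101*, 11111*
[col 1] -1000, 0-000, 000-0, 0001-, 01-00, 011-0, 11-11, 111-1
Prime implicants: -1000, 0-000, 000-0, 0001-, 01-00, 011-0, 10001, 11-11, 111-1

10001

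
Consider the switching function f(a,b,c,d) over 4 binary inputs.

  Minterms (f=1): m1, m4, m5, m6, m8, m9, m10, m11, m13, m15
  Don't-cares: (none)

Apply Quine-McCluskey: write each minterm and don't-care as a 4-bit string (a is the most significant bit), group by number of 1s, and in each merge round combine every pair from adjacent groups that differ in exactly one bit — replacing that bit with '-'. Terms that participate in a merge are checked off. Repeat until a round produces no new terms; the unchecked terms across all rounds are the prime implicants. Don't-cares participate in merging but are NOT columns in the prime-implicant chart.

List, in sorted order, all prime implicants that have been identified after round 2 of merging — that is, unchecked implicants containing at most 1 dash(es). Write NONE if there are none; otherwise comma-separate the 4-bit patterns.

01-0, 010-

Round 0: 0001✓ 0100✓ 0101✓ 0110✓ 1000✓ 1001✓ 1010✓ 1011✓ 1101✓ 1111✓
Round 1: -001✓ -101✓ 0-01✓ 01-0 010- 1-01✓ 1-11✓ 10-0✓ 10-1✓ 100-✓ 101-✓ 11-1✓
Round 2: --01 1--1 10--
PIs = {--01, 01-0, 010-, 1--1, 10--}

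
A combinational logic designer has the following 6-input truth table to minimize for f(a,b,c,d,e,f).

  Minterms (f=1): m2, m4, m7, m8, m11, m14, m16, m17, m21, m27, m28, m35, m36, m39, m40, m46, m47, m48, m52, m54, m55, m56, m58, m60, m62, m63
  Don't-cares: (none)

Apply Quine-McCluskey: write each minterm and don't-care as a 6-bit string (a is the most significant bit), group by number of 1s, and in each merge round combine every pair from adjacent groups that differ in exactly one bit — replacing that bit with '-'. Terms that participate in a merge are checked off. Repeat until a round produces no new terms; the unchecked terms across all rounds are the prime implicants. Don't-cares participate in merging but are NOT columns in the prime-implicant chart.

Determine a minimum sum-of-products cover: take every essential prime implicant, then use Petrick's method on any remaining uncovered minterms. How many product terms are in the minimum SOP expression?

Round 0: 000010 000100✓ 000111✓ 001000✓ 001011✓ 001110✓ 010000✓ 010001✓ 010101✓ 011011✓ 011100✓ 100011✓ 100100✓ 100111✓ 101000✓ 101110✓ 101111✓ 110000✓ 110100✓ 110110✓ 110111✓ 111000✓ 111010✓ 111100✓ 111110✓ 111111✓
Round 1: -00100 -00111 -01000 -01110 -10000 -11100 0-1011 010-01 01000- 1-0100 1-0111✓ 1-1000 1-1110✓ 1-1111✓ 10-111✓ 100-11 10111-✓ 11-000✓ 11-100✓ 11-110✓ 11-111✓ 110-00✓ 1101-0✓ 11011-✓ 111-00✓ 111-10✓ 1110-0✓ 1111-0✓ 11111-✓
Round 2: 1--111 1-111- 11--00 11-1-0 11-11- 111--0
PIs = {-00100, -00111, -01000, -01110, -10000, -11100, 0-1011, 000010, 010-01, 01000-, 1--111, 1-0100, 1-1000, 1-111-, 100-11, 11--00, 11-1-0, 11-11-, 111--0}
Coverage chart:
  m2: 000010 ←essential
  m4: -00100 ←essential
  m7: -00111 ←essential
  m8: -01000 ←essential
  m11: 0-1011 ←essential
  m14: -01110 ←essential
  m16: -10000,01000-
  m17: 010-01,01000-
  m21: 010-01 ←essential
  m27: 0-1011 ←essential
  m28: -11100 ←essential
  m35: 100-11 ←essential
  m36: -00100,1-0100
  m39: -00111,1--111,100-11
  m40: -01000,1-1000
  m46: -01110,1-111-
  m47: 1--111,1-111-
  m48: -10000,11--00
  m52: 1-0100,11--00,11-1-0
  m54: 11-1-0,11-11-
  m55: 1--111,11-11-
  m56: 1-1000,11--00,111--0
  m58: 111--0 ←essential
  m60: -11100,11--00,11-1-0,111--0
  m62: 1-111-,11-1-0,11-11-,111--0
  m63: 1--111,1-111-,11-11-
Essential: -00100, -00111, -01000, -01110, -11100, 0-1011, 000010, 010-01, 100-11, 111--0
Petrick residual → -10000, 1--111, 11-1-0
Min cover (13 terms): b'c'de'f' + b'c'def + b'cd'e'f' + b'cdef' + bc'd'e'f' + bcde'f' + a'cd'ef + a'b'c'd'ef' + a'bc'e'f + adef + ab'c'ef + abdf' + abcf'

13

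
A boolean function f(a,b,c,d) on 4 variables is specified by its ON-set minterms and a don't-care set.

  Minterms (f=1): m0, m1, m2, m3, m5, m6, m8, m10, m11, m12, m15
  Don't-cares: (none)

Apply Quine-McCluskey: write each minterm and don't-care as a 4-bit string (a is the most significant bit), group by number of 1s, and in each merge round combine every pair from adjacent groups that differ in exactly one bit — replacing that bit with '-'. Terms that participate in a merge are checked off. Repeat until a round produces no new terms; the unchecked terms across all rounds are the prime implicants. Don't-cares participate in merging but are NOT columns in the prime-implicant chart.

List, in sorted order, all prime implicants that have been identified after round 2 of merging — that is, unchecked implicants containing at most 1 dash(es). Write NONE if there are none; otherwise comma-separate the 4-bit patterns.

[col 0] 0000*, 0001*, 0010*, 0011*, 0101*, 0110*, 1000*, 1010*, 1011*, 1100*, 1111*
[col 1] -000*, -010*, -011*, 0-01, 0-10, 00-0*, 00-1*, 000-*, 001-*, 1-00, 1-11, 10-0*, 101-*
[col 2] -0-0, -01-, 00--
Prime implicants: -0-0, -01-, 0-01, 0-10, 00--, 1-00, 1-11

0-01, 0-10, 1-00, 1-11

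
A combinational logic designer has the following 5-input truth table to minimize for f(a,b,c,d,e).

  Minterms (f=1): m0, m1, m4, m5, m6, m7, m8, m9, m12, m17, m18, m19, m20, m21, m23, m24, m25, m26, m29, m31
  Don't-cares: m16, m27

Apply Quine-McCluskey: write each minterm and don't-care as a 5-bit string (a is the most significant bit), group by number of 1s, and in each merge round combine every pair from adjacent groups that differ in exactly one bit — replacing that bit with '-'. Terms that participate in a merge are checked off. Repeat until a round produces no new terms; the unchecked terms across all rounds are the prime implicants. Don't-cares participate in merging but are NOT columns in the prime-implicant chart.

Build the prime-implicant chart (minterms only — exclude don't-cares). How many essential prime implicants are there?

6

Round 0: 00000✓ 00001✓ 00100✓ 00101✓ 00110✓ 00111✓ 01000✓ 01001✓ 01100✓ 10000✓ 10001✓ 10010✓ 10011✓ 10100✓ 10101✓ 10111✓ 11000✓ 11001✓ 11010✓ 11011✓ 11101✓ 11111✓
Round 1: -0000✓ -0001✓ -0100✓ -0101✓ -0111✓ -1000✓ -1001✓ 0-000✓ 0-001✓ 0-100✓ 00-00✓ 00-01✓ 0000-✓ 001-0✓ 001-1✓ 0010-✓ 0011-✓ 01-00✓ 0100-✓ 1-000✓ 1-001✓ 1-010✓ 1-011✓ 1-101✓ 1-111✓ 10-00✓ 10-01✓ 10-11✓ 100-0✓ 100-1✓ 1000-✓ 1001-✓ 101-1✓ 1010-✓ 11-01✓ 11-11✓ 110-0✓ 110-1✓ 1100-✓ 1101-✓ 111-1✓
Round 2: --000✓ --001✓ -0-00✓ -0-01✓ -000-✓ -01-1 -010-✓ -100-✓ 0--00 0-00-✓ 00-0-✓ 001-- 1--01✓ 1--11✓ 1-0-0✓ 1-0-1✓ 1-00-✓ 1-01-✓ 1-1-1✓ 10--1✓ 10-0-✓ 100--✓ 11--1✓ 110--✓
Round 3: --00- -0-0- 1---1 1-0--
PIs = {--00-, -0-0-, -01-1, 0--00, 001--, 1---1, 1-0--}
Coverage chart:
  m0: --00-,-0-0-,0--00
  m1: --00-,-0-0-
  m4: -0-0-,0--00,001--
  m5: -0-0-,-01-1,001--
  m6: 001-- ←essential
  m7: -01-1,001--
  m8: --00-,0--00
  m9: --00- ←essential
  m12: 0--00 ←essential
  m17: --00-,-0-0-,1---1,1-0--
  m18: 1-0-- ←essential
  m19: 1---1,1-0--
  m20: -0-0- ←essential
  m21: -0-0-,-01-1,1---1
  m23: -01-1,1---1
  m24: --00-,1-0--
  m25: --00-,1---1,1-0--
  m26: 1-0-- ←essential
  m29: 1---1 ←essential
  m31: 1---1 ←essential
Essential: --00-, -0-0-, 0--00, 001--, 1---1, 1-0--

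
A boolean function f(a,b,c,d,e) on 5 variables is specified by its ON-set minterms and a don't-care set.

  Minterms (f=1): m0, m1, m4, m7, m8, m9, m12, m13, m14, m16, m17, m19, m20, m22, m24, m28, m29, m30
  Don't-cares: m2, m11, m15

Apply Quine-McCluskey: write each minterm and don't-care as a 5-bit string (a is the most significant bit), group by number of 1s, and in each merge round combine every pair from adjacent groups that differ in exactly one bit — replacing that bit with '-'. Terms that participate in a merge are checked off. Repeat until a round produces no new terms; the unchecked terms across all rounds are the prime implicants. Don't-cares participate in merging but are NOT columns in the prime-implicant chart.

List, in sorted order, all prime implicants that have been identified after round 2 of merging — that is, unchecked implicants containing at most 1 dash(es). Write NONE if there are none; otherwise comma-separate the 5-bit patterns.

0-111, 000-0, 100-1

size-2^0 implicants → 00000(✓)  00001(✓)  00010(✓)  00100(✓)  00111(✓)  01000(✓)  01001(✓)  01011(✓)  01100(✓)  01101(✓)  01110(✓)  01111(✓)  10000(✓)  10001(✓)  10011(✓)  10100(✓)  10110(✓)  11000(✓)  11100(✓)  11101(✓)  11110(✓)
size-2^1 implicants → -0000(✓)  -0001(✓)  -0100(✓)  -1000(✓)  -1100(✓)  -1101(✓)  -1110(✓)  0-000(✓)  0-001(✓)  0-100(✓)  0-111  00-00(✓)  000-0  0000-(✓)  01-00(✓)  01-01(✓)  01-11(✓)  010-1(✓)  0100-(✓)  011-0(✓)  011-1(✓)  0110-(✓)  0111-(✓)  1-000(✓)  1-100(✓)  1-110(✓)  10-00(✓)  100-1  1000-(✓)  101-0(✓)  11-00(✓)  111-0(✓)  1110-(✓)
size-2^2 implicants → --000(✓)  --100(✓)  -0-00(✓)  -000-  -1-00(✓)  -11-0  -110-  0--00(✓)  0-00-  01--1  01-0-  011--  1--00(✓)  1-1-0
size-2^3 implicants → ---00
Unchecked terms (primes): ---00, -000-, -11-0, -110-, 0-00-, 0-111, 000-0, 01--1, 01-0-, 011--, 1-1-0, 100-1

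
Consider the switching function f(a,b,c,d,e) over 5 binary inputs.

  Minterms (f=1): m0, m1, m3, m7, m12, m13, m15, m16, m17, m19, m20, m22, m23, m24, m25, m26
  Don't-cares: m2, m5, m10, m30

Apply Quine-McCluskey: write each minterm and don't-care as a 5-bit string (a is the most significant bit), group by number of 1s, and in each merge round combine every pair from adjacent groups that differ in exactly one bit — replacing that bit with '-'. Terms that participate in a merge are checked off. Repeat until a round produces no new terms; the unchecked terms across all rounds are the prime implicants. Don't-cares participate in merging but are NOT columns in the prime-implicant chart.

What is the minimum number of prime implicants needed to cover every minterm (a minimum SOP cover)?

size-2^0 implicants → 00000(✓)  00001(✓)  00010(✓)  00011(✓)  00101(✓)  00111(✓)  01010(✓)  01100(✓)  01101(✓)  01111(✓)  10000(✓)  10001(✓)  10011(✓)  10100(✓)  10110(✓)  10111(✓)  11000(✓)  11001(✓)  11010(✓)  11110(✓)
size-2^1 implicants → -0000(✓)  -0001(✓)  -0011(✓)  -0111(✓)  -1010  0-010  0-101(✓)  0-111(✓)  00-01(✓)  00-11(✓)  000-0(✓)  000-1(✓)  0000-(✓)  0001-(✓)  001-1(✓)  011-1(✓)  0110-  1-000(✓)  1-001(✓)  1-110  10-00  10-11(✓)  100-1(✓)  1000-(✓)  101-0  1011-  11-10  110-0  1100-(✓)
size-2^2 implicants → -0-11  -00-1  -000-  0-1-1  00--1  000--  1-00-
Unchecked terms (primes): -0-11, -00-1, -000-, -1010, 0-010, 0-1-1, 00--1, 000--, 0110-, 1-00-, 1-110, 10-00, 101-0, 1011-, 11-10, 110-0
Minterm coverage:
  m0 ⊆ -000-,000--
  m1 ⊆ -00-1,-000-,00--1,000--
  m3 ⊆ -0-11,-00-1,00--1,000--
  m7 ⊆ -0-11,0-1-1,00--1
  m12 ⊆ 0110- [E]
  m13 ⊆ 0-1-1,0110-
  m15 ⊆ 0-1-1 [E]
  m16 ⊆ -000-,1-00-,10-00
  m17 ⊆ -00-1,-000-,1-00-
  m19 ⊆ -0-11,-00-1
  m20 ⊆ 10-00,101-0
  m22 ⊆ 1-110,101-0,1011-
  m23 ⊆ -0-11,1011-
  m24 ⊆ 1-00-,110-0
  m25 ⊆ 1-00- [E]
  m26 ⊆ -1010,11-10,110-0
E = {0-1-1, 0110-, 1-00-}
Petrick residual → -0-11, -000-, -1010, 101-0
Cover = b'de + b'c'd' + bc'de' + a'ce + a'bcd' + ac'd' + ab'ce'  |cover|=7

7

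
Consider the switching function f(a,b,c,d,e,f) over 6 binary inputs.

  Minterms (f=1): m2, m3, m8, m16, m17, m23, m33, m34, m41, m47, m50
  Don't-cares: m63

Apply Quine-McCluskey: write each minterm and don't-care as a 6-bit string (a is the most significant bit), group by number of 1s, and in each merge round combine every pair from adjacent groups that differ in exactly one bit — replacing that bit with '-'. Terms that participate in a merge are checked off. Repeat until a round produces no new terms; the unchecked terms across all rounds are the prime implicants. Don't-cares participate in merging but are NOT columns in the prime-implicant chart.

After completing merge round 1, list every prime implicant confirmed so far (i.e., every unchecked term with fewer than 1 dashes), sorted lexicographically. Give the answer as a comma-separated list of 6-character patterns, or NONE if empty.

001000, 010111

size-2^0 implicants → 000010(✓)  000011(✓)  001000  010000(✓)  010001(✓)  010111  100001(✓)  100010(✓)  101001(✓)  101111(✓)  110010(✓)  111111(✓)
size-2^1 implicants → -00010  00001-  01000-  1-0010  1-1111  10-001
Unchecked terms (primes): -00010, 00001-, 001000, 01000-, 010111, 1-0010, 1-1111, 10-001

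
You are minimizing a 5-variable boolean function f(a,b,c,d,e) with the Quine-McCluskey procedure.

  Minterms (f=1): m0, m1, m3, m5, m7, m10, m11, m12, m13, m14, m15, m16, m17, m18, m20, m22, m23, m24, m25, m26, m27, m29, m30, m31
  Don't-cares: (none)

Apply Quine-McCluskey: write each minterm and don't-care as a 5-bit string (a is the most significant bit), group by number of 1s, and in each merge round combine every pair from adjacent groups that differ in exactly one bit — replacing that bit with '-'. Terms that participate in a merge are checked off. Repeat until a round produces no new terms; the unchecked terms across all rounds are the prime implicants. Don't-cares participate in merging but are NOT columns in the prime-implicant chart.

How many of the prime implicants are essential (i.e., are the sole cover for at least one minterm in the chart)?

Round 0: 00000✓ 00001✓ 00011✓ 00101✓ 00111✓ 01010✓ 01011✓ 01100✓ 01101✓ 01110✓ 01111✓ 10000✓ 10001✓ 10010✓ 10100✓ 10110✓ 10111✓ 11000✓ 11001✓ 11010✓ 11011✓ 11101✓ 11110✓ 11111✓
Round 1: -0000✓ -0001✓ -0111✓ -1010✓ -1011✓ -1101✓ -1110✓ -1111✓ 0-011✓ 0-101✓ 0-111✓ 00-01✓ 00-11✓ 000-1✓ 0000-✓ 001-1✓ 01-10✓ 01-11✓ 0101-✓ 011-0✓ 011-1✓ 0110-✓ 0111-✓ 1-000✓ 1-001✓ 1-010✓ 1-110✓ 1-111✓ 10-00✓ 10-10✓ 100-0✓ 1000-✓ 101-0✓ 1011-✓ 11-01✓ 11-10✓ 11-11✓ 110-0✓ 110-1✓ 1100-✓ 1101-✓ 111-1✓ 1111-✓
Round 2: --111 -000- -1-10✓ -1-11✓ -101-✓ -11-1 -111-✓ 0--11 0-1-1 00--1 01-1-✓ 011-- 1--10 1-0-0 1-00- 1-11- 10--0 11--1 11-1-✓ 110--
Round 3: -1-1-
PIs = {--111, -000-, -1-1-, -11-1, 0--11, 0-1-1, 00--1, 011--, 1--10, 1-0-0, 1-00-, 1-11-, 10--0, 11--1, 110--}
Coverage chart:
  m0: -000- ←essential
  m1: -000-,00--1
  m3: 0--11,00--1
  m5: 0-1-1,00--1
  m7: --111,0--11,0-1-1,00--1
  m10: -1-1- ←essential
  m11: -1-1-,0--11
  m12: 011-- ←essential
  m13: -11-1,0-1-1,011--
  m14: -1-1-,011--
  m15: --111,-1-1-,-11-1,0--11,0-1-1,011--
  m16: -000-,1-0-0,1-00-,10--0
  m17: -000-,1-00-
  m18: 1--10,1-0-0,10--0
  m20: 10--0 ←essential
  m22: 1--10,1-11-,10--0
  m23: --111,1-11-
  m24: 1-0-0,1-00-,110--
  m25: 1-00-,11--1,110--
  m26: -1-1-,1--10,1-0-0,110--
  m27: -1-1-,11--1,110--
  m29: -11-1,11--1
  m30: -1-1-,1--10,1-11-
  m31: --111,-1-1-,-11-1,1-11-,11--1
Essential: -000-, -1-1-, 011--, 10--0

4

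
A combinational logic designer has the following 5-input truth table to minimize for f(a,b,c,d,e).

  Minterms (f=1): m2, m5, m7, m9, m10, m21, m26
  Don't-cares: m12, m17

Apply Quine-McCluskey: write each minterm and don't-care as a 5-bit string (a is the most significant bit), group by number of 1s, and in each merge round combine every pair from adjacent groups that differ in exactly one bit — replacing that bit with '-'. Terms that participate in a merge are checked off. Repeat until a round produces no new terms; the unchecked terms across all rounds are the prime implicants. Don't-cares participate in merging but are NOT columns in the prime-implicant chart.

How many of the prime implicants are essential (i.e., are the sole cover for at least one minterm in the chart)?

4

Round 0: 00010✓ 00101✓ 00111✓ 01001 01010✓ 01100 10001✓ 10101✓ 11010✓
Round 1: -0101 -1010 0-010 001-1 10-01
PIs = {-0101, -1010, 0-010, 001-1, 01001, 01100, 10-01}
Coverage chart:
  m2: 0-010 ←essential
  m5: -0101,001-1
  m7: 001-1 ←essential
  m9: 01001 ←essential
  m10: -1010,0-010
  m21: -0101,10-01
  m26: -1010 ←essential
Essential: -1010, 0-010, 001-1, 01001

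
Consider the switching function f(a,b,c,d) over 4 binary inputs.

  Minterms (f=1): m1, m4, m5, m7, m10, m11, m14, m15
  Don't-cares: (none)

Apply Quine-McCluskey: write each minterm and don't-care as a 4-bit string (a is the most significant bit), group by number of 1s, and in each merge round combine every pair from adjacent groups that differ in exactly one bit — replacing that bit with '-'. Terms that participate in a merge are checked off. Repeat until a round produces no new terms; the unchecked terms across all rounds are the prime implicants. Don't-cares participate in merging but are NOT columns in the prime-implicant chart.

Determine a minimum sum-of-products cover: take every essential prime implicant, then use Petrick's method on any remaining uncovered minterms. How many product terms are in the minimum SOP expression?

size-2^0 implicants → 0001(✓)  0100(✓)  0101(✓)  0111(✓)  1010(✓)  1011(✓)  1110(✓)  1111(✓)
size-2^1 implicants → -111  0-01  01-1  010-  1-10(✓)  1-11(✓)  101-(✓)  111-(✓)
size-2^2 implicants → 1-1-
Unchecked terms (primes): -111, 0-01, 01-1, 010-, 1-1-
Minterm coverage:
  m1 ⊆ 0-01 [E]
  m4 ⊆ 010- [E]
  m5 ⊆ 0-01,01-1,010-
  m7 ⊆ -111,01-1
  m10 ⊆ 1-1- [E]
  m11 ⊆ 1-1- [E]
  m14 ⊆ 1-1- [E]
  m15 ⊆ -111,1-1-
E = {0-01, 010-, 1-1-}
Petrick residual → -111
Cover = bcd + a'c'd + a'bc' + ac  |cover|=4

4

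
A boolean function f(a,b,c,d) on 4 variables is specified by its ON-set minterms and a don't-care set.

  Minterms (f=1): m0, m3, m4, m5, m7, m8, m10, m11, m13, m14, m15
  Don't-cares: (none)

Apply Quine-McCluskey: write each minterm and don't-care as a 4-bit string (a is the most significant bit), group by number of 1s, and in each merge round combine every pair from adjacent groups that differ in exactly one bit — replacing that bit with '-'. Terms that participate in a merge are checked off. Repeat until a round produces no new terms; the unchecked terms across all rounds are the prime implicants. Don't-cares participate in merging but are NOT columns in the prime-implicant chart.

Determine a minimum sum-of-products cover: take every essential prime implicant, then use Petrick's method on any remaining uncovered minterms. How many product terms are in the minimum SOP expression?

5

size-2^0 implicants → 0000(✓)  0011(✓)  0100(✓)  0101(✓)  0111(✓)  1000(✓)  1010(✓)  1011(✓)  1101(✓)  1110(✓)  1111(✓)
size-2^1 implicants → -000  -011(✓)  -101(✓)  -111(✓)  0-00  0-11(✓)  01-1(✓)  010-  1-10(✓)  1-11(✓)  10-0  101-(✓)  11-1(✓)  111-(✓)
size-2^2 implicants → --11  -1-1  1-1-
Unchecked terms (primes): --11, -000, -1-1, 0-00, 010-, 1-1-, 10-0
Minterm coverage:
  m0 ⊆ -000,0-00
  m3 ⊆ --11 [E]
  m4 ⊆ 0-00,010-
  m5 ⊆ -1-1,010-
  m7 ⊆ --11,-1-1
  m8 ⊆ -000,10-0
  m10 ⊆ 1-1-,10-0
  m11 ⊆ --11,1-1-
  m13 ⊆ -1-1 [E]
  m14 ⊆ 1-1- [E]
  m15 ⊆ --11,-1-1,1-1-
E = {--11, -1-1, 1-1-}
Petrick residual → -000, 0-00
Cover = cd + b'c'd' + bd + a'c'd' + ac  |cover|=5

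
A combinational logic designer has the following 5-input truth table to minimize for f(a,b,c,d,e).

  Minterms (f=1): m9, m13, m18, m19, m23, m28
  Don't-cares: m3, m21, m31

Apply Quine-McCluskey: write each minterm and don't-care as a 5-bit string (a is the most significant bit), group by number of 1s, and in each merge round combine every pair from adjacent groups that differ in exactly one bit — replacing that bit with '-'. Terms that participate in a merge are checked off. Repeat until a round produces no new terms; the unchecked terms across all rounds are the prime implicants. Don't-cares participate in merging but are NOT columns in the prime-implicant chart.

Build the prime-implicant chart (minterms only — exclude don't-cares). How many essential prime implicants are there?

size-2^0 implicants → 00011(✓)  01001(✓)  01101(✓)  10010(✓)  10011(✓)  10101(✓)  10111(✓)  11100  11111(✓)
size-2^1 implicants → -0011  01-01  1-111  10-11  1001-  101-1
Unchecked terms (primes): -0011, 01-01, 1-111, 10-11, 1001-, 101-1, 11100
Minterm coverage:
  m9 ⊆ 01-01 [E]
  m13 ⊆ 01-01 [E]
  m18 ⊆ 1001- [E]
  m19 ⊆ -0011,10-11,1001-
  m23 ⊆ 1-111,10-11,101-1
  m28 ⊆ 11100 [E]
E = {01-01, 1001-, 11100}

3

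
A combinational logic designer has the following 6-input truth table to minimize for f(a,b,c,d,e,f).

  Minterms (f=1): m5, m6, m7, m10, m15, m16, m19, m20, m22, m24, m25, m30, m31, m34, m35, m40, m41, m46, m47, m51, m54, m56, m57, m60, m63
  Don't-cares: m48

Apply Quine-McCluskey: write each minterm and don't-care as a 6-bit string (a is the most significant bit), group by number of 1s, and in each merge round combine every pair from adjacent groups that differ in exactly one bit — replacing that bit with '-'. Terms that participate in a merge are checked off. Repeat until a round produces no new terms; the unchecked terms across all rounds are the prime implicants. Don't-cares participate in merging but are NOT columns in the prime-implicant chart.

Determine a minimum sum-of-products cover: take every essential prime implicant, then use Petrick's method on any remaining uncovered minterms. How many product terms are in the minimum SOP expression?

[col 0] 000101*, 000110*, 000111*, 001010, 001111*, 010000*, 010011*, 010100*, 010110*, 011000*, 011001*, 011110*, 011111*, 100010*, 100011*, 101000*, 101001*, 101110*, 101111*, 110000*, 110011*, 110110*, 111000*, 111001*, 111100*, 111111*
[col 1] -01111*, -10000*, -10011, -10110, -11000*, -11001*, -11111*, 0-0110, 0-1111*, 00-111, 0001-1, 00011-, 01-000*, 01-110, 010-00, 0101-0, 01100-*, 01111-, 1-0011, 1-1000*, 1-1001*, 1-1111*, 10001-, 10100-*, 10111-, 11-000*, 111-00, 11100-*
[col 2] --1111, -1-000, -1100-, 1-100-
Prime implicants: --1111, -1-000, -10011, -10110, -1100-, 0-0110, 00-111, 0001-1, 00011-, 001010, 01-110, 010-00, 0101-0, 01111-, 1-0011, 1-100-, 10001-, 10111-, 111-00
PI chart (minterm → PIs covering it):
  5 | 0001-1  (sole → essential)
  6 | 0-0110,00011-
  7 | 00-111,0001-1,00011-
  10 | 001010  (sole → essential)
  15 | --1111,00-111
  16 | -1-000,010-00
  19 | -10011  (sole → essential)
  20 | 010-00,0101-0
  22 | -10110,0-0110,01-110,0101-0
  24 | -1-000,-1100-
  25 | -1100-  (sole → essential)
  30 | 01-110,01111-
  31 | --1111,01111-
  34 | 10001-  (sole → essential)
  35 | 1-0011,10001-
  40 | 1-100-  (sole → essential)
  41 | 1-100-  (sole → essential)
  46 | 10111-  (sole → essential)
  47 | --1111,10111-
  51 | -10011,1-0011
  54 | -10110  (sole → essential)
  56 | -1-000,-1100-,1-100-,111-00
  57 | -1100-,1-100-
  60 | 111-00  (sole → essential)
  63 | --1111  (sole → essential)
Essential prime implicants: --1111, -10011, -10110, -1100-, 0001-1, 001010, 1-100-, 10001-, 10111-, 111-00
Petrick residual → 0-0110, 01-110, 010-00
Minimum SOP uses 13 PIs: cdef + bc'd'ef + bc'def' + bcd'e' + a'c'def' + a'b'c'df + a'b'cd'ef' + a'bdef' + a'bc'e'f' + acd'e' + ab'c'd'e + ab'cde + abce'f'

13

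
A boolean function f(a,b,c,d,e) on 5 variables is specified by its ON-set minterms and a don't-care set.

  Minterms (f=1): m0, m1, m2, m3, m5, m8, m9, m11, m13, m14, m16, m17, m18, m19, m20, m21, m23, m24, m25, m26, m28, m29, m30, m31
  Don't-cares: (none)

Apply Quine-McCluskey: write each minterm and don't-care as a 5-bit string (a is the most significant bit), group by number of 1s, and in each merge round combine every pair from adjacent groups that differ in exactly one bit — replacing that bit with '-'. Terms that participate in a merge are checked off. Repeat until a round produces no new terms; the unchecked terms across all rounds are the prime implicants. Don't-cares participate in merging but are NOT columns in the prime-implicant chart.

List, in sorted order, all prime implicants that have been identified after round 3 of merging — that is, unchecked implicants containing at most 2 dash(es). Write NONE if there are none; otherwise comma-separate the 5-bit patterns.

Round 0: 00000✓ 00001✓ 00010✓ 00011✓ 00101✓ 01000✓ 01001✓ 01011✓ 01101✓ 01110✓ 10000✓ 10001✓ 10010✓ 10011✓ 10100✓ 10101✓ 10111✓ 11000✓ 11001✓ 11010✓ 11100✓ 11101✓ 11110✓ 11111✓
Round 1: -0000✓ -0001✓ -0010✓ -0011✓ -0101✓ -1000✓ -1001✓ -1101✓ -1110 0-000✓ 0-001✓ 0-011✓ 0-101✓ 00-01✓ 000-0✓ 000-1✓ 0000-✓ 0001-✓ 01-01✓ 010-1✓ 0100-✓ 1-000✓ 1-001✓ 1-010✓ 1-100✓ 1-101✓ 1-111✓ 10-00✓ 10-01✓ 10-11✓ 100-0✓ 100-1✓ 1000-✓ 1001-✓ 101-1✓ 1010-✓ 11-00✓ 11-01✓ 11-10✓ 110-0✓ 1100-✓ 111-0✓ 111-1✓ 1110-✓ 1111-✓
Round 2: --000✓ --001✓ --101✓ -0-01✓ -00-0✓ -00-1✓ -000-✓ -001-✓ -1-01✓ -100-✓ 0--01✓ 0-0-1 0-00-✓ 000--✓ 1--00✓ 1--01✓ 1-0-0 1-00-✓ 1-1-1 1-10-✓ 10--1 10-0-✓ 100--✓ 11--0 11-0-✓ 111--
Round 3: ---01 --00- -00-- 1--0-
PIs = {---01, --00-, -00--, -1110, 0-0-1, 1--0-, 1-0-0, 1-1-1, 10--1, 11--0, 111--}

-1110, 0-0-1, 1-0-0, 1-1-1, 10--1, 11--0, 111--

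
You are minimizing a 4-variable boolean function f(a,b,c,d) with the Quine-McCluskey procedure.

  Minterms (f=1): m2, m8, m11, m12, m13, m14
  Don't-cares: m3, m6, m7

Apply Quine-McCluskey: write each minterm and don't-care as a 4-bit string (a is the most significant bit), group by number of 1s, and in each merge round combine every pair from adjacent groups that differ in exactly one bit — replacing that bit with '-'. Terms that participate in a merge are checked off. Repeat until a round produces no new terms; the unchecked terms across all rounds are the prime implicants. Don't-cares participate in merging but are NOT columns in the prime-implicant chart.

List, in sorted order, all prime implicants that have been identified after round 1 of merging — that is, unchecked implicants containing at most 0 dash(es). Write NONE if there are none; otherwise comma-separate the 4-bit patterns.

NONE

Round 0: 0010✓ 0011✓ 0110✓ 0111✓ 1000✓ 1011✓ 1100✓ 1101✓ 1110✓
Round 1: -011 -110 0-10✓ 0-11✓ 001-✓ 011-✓ 1-00 11-0 110-
Round 2: 0-1-
PIs = {-011, -110, 0-1-, 1-00, 11-0, 110-}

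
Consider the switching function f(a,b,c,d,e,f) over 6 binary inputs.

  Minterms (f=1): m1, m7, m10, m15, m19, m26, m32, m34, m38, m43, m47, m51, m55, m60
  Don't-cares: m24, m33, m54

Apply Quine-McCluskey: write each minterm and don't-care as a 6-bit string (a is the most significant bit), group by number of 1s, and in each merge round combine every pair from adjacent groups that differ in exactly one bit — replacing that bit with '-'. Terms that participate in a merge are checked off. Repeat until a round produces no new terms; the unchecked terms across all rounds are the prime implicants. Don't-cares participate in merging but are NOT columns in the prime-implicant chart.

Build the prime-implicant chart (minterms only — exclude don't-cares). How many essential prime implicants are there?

size-2^0 implicants → 000001(✓)  000111(✓)  001010(✓)  001111(✓)  010011(✓)  011000(✓)  011010(✓)  100000(✓)  100001(✓)  100010(✓)  100110(✓)  101011(✓)  101111(✓)  110011(✓)  110110(✓)  110111(✓)  111100
size-2^1 implicants → -00001  -01111  -10011  0-1010  00-111  0110-0  1-0110  100-10  1000-0  10000-  101-11  110-11  11011-
Unchecked terms (primes): -00001, -01111, -10011, 0-1010, 00-111, 0110-0, 1-0110, 100-10, 1000-0, 10000-, 101-11, 110-11, 11011-, 111100
Minterm coverage:
  m1 ⊆ -00001 [E]
  m7 ⊆ 00-111 [E]
  m10 ⊆ 0-1010 [E]
  m15 ⊆ -01111,00-111
  m19 ⊆ -10011 [E]
  m26 ⊆ 0-1010,0110-0
  m32 ⊆ 1000-0,10000-
  m34 ⊆ 100-10,1000-0
  m38 ⊆ 1-0110,100-10
  m43 ⊆ 101-11 [E]
  m47 ⊆ -01111,101-11
  m51 ⊆ -10011,110-11
  m55 ⊆ 110-11,11011-
  m60 ⊆ 111100 [E]
E = {-00001, -10011, 0-1010, 00-111, 101-11, 111100}

6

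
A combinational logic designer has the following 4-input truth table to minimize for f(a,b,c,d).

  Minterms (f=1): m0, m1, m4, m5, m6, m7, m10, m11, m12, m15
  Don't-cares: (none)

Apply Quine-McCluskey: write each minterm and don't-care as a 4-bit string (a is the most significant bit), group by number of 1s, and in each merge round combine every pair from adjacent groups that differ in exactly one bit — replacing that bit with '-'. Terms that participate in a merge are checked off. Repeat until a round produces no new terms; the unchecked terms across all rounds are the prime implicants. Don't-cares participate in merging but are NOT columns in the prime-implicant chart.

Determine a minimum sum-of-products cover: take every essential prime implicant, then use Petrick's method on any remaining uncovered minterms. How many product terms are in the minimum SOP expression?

Round 0: 0000✓ 0001✓ 0100✓ 0101✓ 0110✓ 0111✓ 1010✓ 1011✓ 1100✓ 1111✓
Round 1: -100 -111 0-00✓ 0-01✓ 000-✓ 01-0✓ 01-1✓ 010-✓ 011-✓ 1-11 101-
Round 2: 0-0- 01--
PIs = {-100, -111, 0-0-, 01--, 1-11, 101-}
Coverage chart:
  m0: 0-0- ←essential
  m1: 0-0- ←essential
  m4: -100,0-0-,01--
  m5: 0-0-,01--
  m6: 01-- ←essential
  m7: -111,01--
  m10: 101- ←essential
  m11: 1-11,101-
  m12: -100 ←essential
  m15: -111,1-11
Essential: -100, 0-0-, 01--, 101-
Petrick residual → -111
Min cover (5 terms): bc'd' + bcd + a'c' + a'b + ab'c

5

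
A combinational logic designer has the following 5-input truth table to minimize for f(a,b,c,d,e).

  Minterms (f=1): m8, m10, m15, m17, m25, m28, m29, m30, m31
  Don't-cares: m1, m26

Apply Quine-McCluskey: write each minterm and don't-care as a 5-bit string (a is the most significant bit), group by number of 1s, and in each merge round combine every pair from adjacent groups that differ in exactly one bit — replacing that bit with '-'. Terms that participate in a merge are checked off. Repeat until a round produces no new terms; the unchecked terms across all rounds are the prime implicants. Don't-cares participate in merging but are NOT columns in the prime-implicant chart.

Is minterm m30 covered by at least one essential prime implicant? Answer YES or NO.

YES

size-2^0 implicants → 00001(✓)  01000(✓)  01010(✓)  01111(✓)  10001(✓)  11001(✓)  11010(✓)  11100(✓)  11101(✓)  11110(✓)  11111(✓)
size-2^1 implicants → -0001  -1010  -1111  010-0  1-001  11-01  11-10  111-0(✓)  111-1(✓)  1110-(✓)  1111-(✓)
size-2^2 implicants → 111--
Unchecked terms (primes): -0001, -1010, -1111, 010-0, 1-001, 11-01, 11-10, 111--
Minterm coverage:
  m8 ⊆ 010-0 [E]
  m10 ⊆ -1010,010-0
  m15 ⊆ -1111 [E]
  m17 ⊆ -0001,1-001
  m25 ⊆ 1-001,11-01
  m28 ⊆ 111-- [E]
  m29 ⊆ 11-01,111--
  m30 ⊆ 11-10,111--
  m31 ⊆ -1111,111--
E = {-1111, 010-0, 111--}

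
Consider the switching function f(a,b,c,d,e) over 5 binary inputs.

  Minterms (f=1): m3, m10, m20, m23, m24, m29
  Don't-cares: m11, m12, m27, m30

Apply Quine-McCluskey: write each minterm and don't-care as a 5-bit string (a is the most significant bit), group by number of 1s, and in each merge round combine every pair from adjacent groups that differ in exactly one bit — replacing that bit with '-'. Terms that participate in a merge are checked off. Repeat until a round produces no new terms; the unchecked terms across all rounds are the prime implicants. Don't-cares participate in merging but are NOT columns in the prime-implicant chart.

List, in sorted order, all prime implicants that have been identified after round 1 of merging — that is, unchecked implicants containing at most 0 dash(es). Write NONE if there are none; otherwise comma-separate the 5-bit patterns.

01100, 10100, 10111, 11000, 11101, 11110

[col 0] 00011*, 01010*, 01011*, 01100, 10100, 10111, 11000, 11011*, 11101, 11110
[col 1] -1011, 0-011, 0101-
Prime implicants: -1011, 0-011, 0101-, 01100, 10100, 10111, 11000, 11101, 11110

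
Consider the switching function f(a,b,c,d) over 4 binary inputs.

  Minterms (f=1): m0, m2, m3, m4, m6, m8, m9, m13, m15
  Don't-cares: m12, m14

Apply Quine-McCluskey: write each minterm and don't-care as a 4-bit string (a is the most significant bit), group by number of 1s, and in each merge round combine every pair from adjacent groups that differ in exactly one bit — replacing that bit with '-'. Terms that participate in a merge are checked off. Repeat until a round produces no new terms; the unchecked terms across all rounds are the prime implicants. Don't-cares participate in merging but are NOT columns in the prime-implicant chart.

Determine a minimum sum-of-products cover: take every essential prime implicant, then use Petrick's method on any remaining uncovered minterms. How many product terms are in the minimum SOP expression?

Round 0: 0000✓ 0010✓ 0011✓ 0100✓ 0110✓ 1000✓ 1001✓ 1100✓ 1101✓ 1110✓ 1111✓
Round 1: -000✓ -100✓ -110✓ 0-00✓ 0-10✓ 00-0✓ 001- 01-0✓ 1-00✓ 1-01✓ 100-✓ 11-0✓ 11-1✓ 110-✓ 111-✓
Round 2: --00 -1-0 0--0 1-0- 11--
PIs = {--00, -1-0, 0--0, 001-, 1-0-, 11--}
Coverage chart:
  m0: --00,0--0
  m2: 0--0,001-
  m3: 001- ←essential
  m4: --00,-1-0,0--0
  m6: -1-0,0--0
  m8: --00,1-0-
  m9: 1-0- ←essential
  m13: 1-0-,11--
  m15: 11-- ←essential
Essential: 001-, 1-0-, 11--
Petrick residual → 0--0
Min cover (4 terms): a'd' + a'b'c + ac' + ab

4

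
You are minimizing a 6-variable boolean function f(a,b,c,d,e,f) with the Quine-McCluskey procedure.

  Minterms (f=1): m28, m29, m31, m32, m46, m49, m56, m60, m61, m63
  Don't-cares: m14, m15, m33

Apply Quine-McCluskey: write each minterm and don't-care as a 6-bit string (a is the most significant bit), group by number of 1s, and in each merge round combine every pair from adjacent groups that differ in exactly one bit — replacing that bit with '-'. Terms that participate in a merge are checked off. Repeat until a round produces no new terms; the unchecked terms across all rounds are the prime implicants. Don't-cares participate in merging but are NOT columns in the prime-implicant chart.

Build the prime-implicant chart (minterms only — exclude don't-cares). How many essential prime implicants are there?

6

size-2^0 implicants → 001110(✓)  001111(✓)  011100(✓)  011101(✓)  011111(✓)  100000(✓)  100001(✓)  101110(✓)  110001(✓)  111000(✓)  111100(✓)  111101(✓)  111111(✓)
size-2^1 implicants → -01110  -11100(✓)  -11101(✓)  -11111(✓)  0-1111  00111-  0111-1(✓)  01110-(✓)  1-0001  10000-  111-00  1111-1(✓)  11110-(✓)
size-2^2 implicants → -111-1  -1110-
Unchecked terms (primes): -01110, -111-1, -1110-, 0-1111, 00111-, 1-0001, 10000-, 111-00
Minterm coverage:
  m28 ⊆ -1110- [E]
  m29 ⊆ -111-1,-1110-
  m31 ⊆ -111-1,0-1111
  m32 ⊆ 10000- [E]
  m46 ⊆ -01110 [E]
  m49 ⊆ 1-0001 [E]
  m56 ⊆ 111-00 [E]
  m60 ⊆ -1110-,111-00
  m61 ⊆ -111-1,-1110-
  m63 ⊆ -111-1 [E]
E = {-01110, -111-1, -1110-, 1-0001, 10000-, 111-00}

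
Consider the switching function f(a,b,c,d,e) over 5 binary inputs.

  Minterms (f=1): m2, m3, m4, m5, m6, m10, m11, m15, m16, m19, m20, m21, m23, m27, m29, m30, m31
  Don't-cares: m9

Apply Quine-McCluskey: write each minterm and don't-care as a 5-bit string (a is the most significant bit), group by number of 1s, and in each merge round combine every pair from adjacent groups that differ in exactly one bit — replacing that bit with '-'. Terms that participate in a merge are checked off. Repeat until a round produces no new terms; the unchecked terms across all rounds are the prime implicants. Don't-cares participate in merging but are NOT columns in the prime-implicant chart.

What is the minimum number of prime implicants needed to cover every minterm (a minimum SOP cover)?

size-2^0 implicants → 00010(✓)  00011(✓)  00100(✓)  00101(✓)  00110(✓)  01001(✓)  01010(✓)  01011(✓)  01111(✓)  10000(✓)  10011(✓)  10100(✓)  10101(✓)  10111(✓)  11011(✓)  11101(✓)  11110(✓)  11111(✓)
size-2^1 implicants → -0011(✓)  -0100(✓)  -0101(✓)  -1011(✓)  -1111(✓)  0-010(✓)  0-011(✓)  00-10  0001-(✓)  001-0  0010-(✓)  01-11(✓)  010-1  0101-(✓)  1-011(✓)  1-101(✓)  1-111(✓)  10-00  10-11(✓)  101-1(✓)  1010-(✓)  11-11(✓)  111-1(✓)  1111-
size-2^2 implicants → --011  -010-  -1-11  0-01-  1--11  1-1-1
Unchecked terms (primes): --011, -010-, -1-11, 0-01-, 00-10, 001-0, 010-1, 1--11, 1-1-1, 10-00, 1111-
Minterm coverage:
  m2 ⊆ 0-01-,00-10
  m3 ⊆ --011,0-01-
  m4 ⊆ -010-,001-0
  m5 ⊆ -010- [E]
  m6 ⊆ 00-10,001-0
  m10 ⊆ 0-01- [E]
  m11 ⊆ --011,-1-11,0-01-,010-1
  m15 ⊆ -1-11 [E]
  m16 ⊆ 10-00 [E]
  m19 ⊆ --011,1--11
  m20 ⊆ -010-,10-00
  m21 ⊆ -010-,1-1-1
  m23 ⊆ 1--11,1-1-1
  m27 ⊆ --011,-1-11,1--11
  m29 ⊆ 1-1-1 [E]
  m30 ⊆ 1111- [E]
  m31 ⊆ -1-11,1--11,1-1-1,1111-
E = {-010-, -1-11, 0-01-, 1-1-1, 10-00, 1111-}
Petrick residual → --011, 00-10
Cover = c'de + b'cd' + bde + a'c'd + a'b'de' + ace + ab'd'e' + abcd  |cover|=8

8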